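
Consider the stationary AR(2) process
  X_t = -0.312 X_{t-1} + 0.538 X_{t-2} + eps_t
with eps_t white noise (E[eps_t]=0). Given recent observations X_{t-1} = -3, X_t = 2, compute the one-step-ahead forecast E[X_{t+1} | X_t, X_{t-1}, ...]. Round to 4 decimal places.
E[X_{t+1} \mid \mathcal F_t] = -2.2380

For an AR(p) model X_t = c + sum_i phi_i X_{t-i} + eps_t, the
one-step-ahead conditional mean is
  E[X_{t+1} | X_t, ...] = c + sum_i phi_i X_{t+1-i}.
Substitute known values:
  E[X_{t+1} | ...] = (-0.312) * (2) + (0.538) * (-3)
                   = -2.2380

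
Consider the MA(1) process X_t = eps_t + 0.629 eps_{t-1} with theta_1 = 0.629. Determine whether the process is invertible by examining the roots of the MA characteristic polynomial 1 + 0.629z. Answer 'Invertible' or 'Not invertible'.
\text{Invertible}

The MA(q) characteristic polynomial is P(z) = 1 + 0.629z.
Invertibility requires all roots to lie outside the unit circle, i.e. |z| > 1 for every root.
This is linear in z: 1 + (0.629) z = 0  =>  z = -1/(0.629) = -1.589825,  |z| = 1.589825.
Moduli of all roots: 1.5898.
All moduli strictly greater than 1? Yes.
Verdict: Invertible.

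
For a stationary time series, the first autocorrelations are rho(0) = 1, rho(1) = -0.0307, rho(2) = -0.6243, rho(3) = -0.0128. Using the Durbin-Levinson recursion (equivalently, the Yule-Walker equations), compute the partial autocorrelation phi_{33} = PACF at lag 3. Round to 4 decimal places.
\phi_{33} = -0.1039

The PACF at lag k is phi_{kk}, the last component of the solution
to the Yule-Walker system G_k phi = r_k where
  (G_k)_{ij} = rho(|i - j|), (r_k)_i = rho(i), i,j = 1..k.
Equivalently, Durbin-Levinson gives phi_{kk} iteratively:
  phi_{11} = rho(1)
  phi_{kk} = [rho(k) - sum_{j=1..k-1} phi_{k-1,j} rho(k-j)]
            / [1 - sum_{j=1..k-1} phi_{k-1,j} rho(j)],
  phi_{k,j} = phi_{k-1,j} - phi_{kk} phi_{k-1,k-j},  j = 1..k-1.
Step k = 1:
  phi_11 = rho(1) = -0.0307.
Step k = 2:
  phi_22 = [rho(2) - phi_11 rho(1)] / [1 - phi_11 rho(1)] = [-0.6243 - (-0.0307)(-0.0307)] / [1 - (-0.0307)(-0.0307)]
         = -0.62524249 / 0.99905751 = -0.625832.
  Update: phi_21 = phi_11 - phi_22 phi_11 = -0.0307 - (-0.625832)(-0.0307) = -0.049913.
Step k = 3:
  phi_33 = [rho(3) - phi_21 rho(2) - phi_22 rho(1)] / [1 - phi_21 rho(1) - phi_22 rho(2)]
    numerator   = -0.0128 - (-0.049913)(-0.6243) - (-0.625832)(-0.0307) = -0.06317377
    denominator = 1 - (-0.049913)(-0.0307) - (-0.625832)(-0.6243) = 0.60776055
  phi_33 = -0.06317377 / 0.60776055 = -0.1039.
Therefore phi_{33} = -0.1039.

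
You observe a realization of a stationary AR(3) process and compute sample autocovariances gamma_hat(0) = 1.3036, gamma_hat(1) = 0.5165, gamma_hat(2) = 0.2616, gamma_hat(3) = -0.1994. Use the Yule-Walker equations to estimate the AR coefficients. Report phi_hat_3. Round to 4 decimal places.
\hat\phi_{3} = -0.2960

The Yule-Walker equations for an AR(p) process read, in matrix form,
  Gamma_p phi = r_p,   with   (Gamma_p)_{ij} = gamma(|i - j|),
                       (r_p)_i = gamma(i),   i,j = 1..p.
Substitute the sample gammas (Toeplitz matrix and right-hand side of size 3):
  Gamma_p = [[1.3036, 0.5165, 0.2616], [0.5165, 1.3036, 0.5165], [0.2616, 0.5165, 1.3036]]
  r_p     = [0.5165, 0.2616, -0.1994]
Written out (R1..R3):
  (R1) 1.3036 phi_1 + 0.5165 phi_2 + 0.2616 phi_3 = 0.5165
  (R2) 0.5165 phi_1 + 1.3036 phi_2 + 0.5165 phi_3 = 0.2616
  (R3) 0.2616 phi_1 + 0.5165 phi_2 + 1.3036 phi_3 = -0.1994
Gaussian elimination:
  R2 <- R2 - (0.5165/1.3036) R1 = R2 - (0.39621) R1:  1.098957 phi_2 + 0.412851 phi_3 = 0.056957
  R3 <- R3 - (0.2616/1.3036) R1 = R3 - (0.200675) R1:  0.412851 phi_2 + 1.251103 phi_3 = -0.303049
  R3 <- R3 - (0.412851/1.098957) R2 = R3 - (0.375676) R2:  1.096005 phi_3 = -0.324446
Back-substitution:
  phi_hat_3 = -0.324446 / 1.096005 = -0.296026
  phi_hat_2 = (0.056957 - (0.412851)(-0.296026)) / 1.098957 = 0.163038
  phi_hat_1 = (0.5165 - (0.5165)(0.163038) - (0.2616)(-0.296026)) / 1.3036 = 0.391018
So phi_hat = [0.3910, 0.1630, -0.2960].
Therefore phi_hat_3 = -0.2960.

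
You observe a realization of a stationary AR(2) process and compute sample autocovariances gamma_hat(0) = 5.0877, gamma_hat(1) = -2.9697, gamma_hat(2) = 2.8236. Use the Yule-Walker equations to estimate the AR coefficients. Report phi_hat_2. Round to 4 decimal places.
\hat\phi_{2} = 0.3250

The Yule-Walker equations for an AR(p) process read, in matrix form,
  Gamma_p phi = r_p,   with   (Gamma_p)_{ij} = gamma(|i - j|),
                       (r_p)_i = gamma(i),   i,j = 1..p.
Substitute the sample gammas (Toeplitz matrix and right-hand side of size 2):
  Gamma_p = [[5.0877, -2.9697], [-2.9697, 5.0877]]
  r_p     = [-2.9697, 2.8236]
Written out:
  5.0877 phi_1 - 2.9697 phi_2 = -2.9697
  -2.9697 phi_1 + 5.0877 phi_2 = 2.8236
Solve by Cramer's rule:
  det = gamma(0)^2 - gamma(1)^2 = (5.0877)^2 - (-2.9697)^2 = 25.88469129 - 8.81911809 = 17.0655732
  phi_hat_1 = [gamma(1) gamma(0) - gamma(1) gamma(2)] / det = [(-2.9697)(5.0877) - (-2.9697)(2.8236)] / 17.0655732 = -6.72369777 / 17.0655732 = -0.394
  phi_hat_2 = [gamma(0) gamma(2) - gamma(1)^2] / det = [(5.0877)(2.8236) - (-2.9697)^2] / 17.0655732 = 5.54651163 / 17.0655732 = 0.325
So phi_hat = [-0.3940, 0.3250].
Therefore phi_hat_2 = 0.3250.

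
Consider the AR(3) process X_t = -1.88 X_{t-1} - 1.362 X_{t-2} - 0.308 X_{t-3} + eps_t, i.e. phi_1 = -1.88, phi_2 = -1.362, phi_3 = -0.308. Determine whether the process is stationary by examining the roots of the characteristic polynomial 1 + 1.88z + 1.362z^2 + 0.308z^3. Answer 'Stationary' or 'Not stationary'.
\text{Stationary}

The AR(p) characteristic polynomial is P(z) = 1 + 1.88z + 1.362z^2 + 0.308z^3.
Stationarity requires all roots to lie outside the unit circle, i.e. |z| > 1 for every root.
Degree 3: look for a simple real root z0 first, then factor out (1 - z/z0) and solve the remaining quadratic.
Testing z0 = -2.5: P(-2.5) = 1 + (1.88)(-2.5) + (1.362)(-2.5)^2 + (0.308)(-2.5)^3
  = 1 + (-4.7) + (8.5125) + (-4.8125) = 0.  So z_0 = -2.5 is a root, |z_0| = 2.5.
Divide out the factor (1 + 0.4 z) = (1 - z/z0) (since 1/z0 = -0.4):
  P(z) = (1 + 0.4 z)(1 + (1.48) z + (0.77) z^2)
  [check: z-coef 1.48 - (-0.4) = 1.88; z^2-coef 0.77 - (-0.4)(1.48) = 1.362; z^3-coef -(-0.4)(0.77) = 0.308.]
Remaining roots from the quadratic factor 1 + (1.48) z + (0.77) z^2:
  Set 1 + (1.48) z + (0.77) z^2 = 0, i.e. a z^2 + b z + c = 0 with a = 0.77, b = 1.48, c = 1.
  Discriminant D = b^2 - 4ac = (1.48)^2 - 4*(0.77)*1 = 2.1904 - (3.08) = -0.8896.
  D < 0, so the roots are the complex-conjugate pair z = (-b +/- i sqrt(-D)) / (2a) = -0.961 +/- 0.6125i.
  For a conjugate pair |z|^2 = z * conj(z) = (product of roots) = c/a = 1/(0.77) = 1.298701, so |z| = sqrt(1.298701) = 1.1396 for both roots.
Moduli of all roots: 2.5000, 1.1396, 1.1396.
All moduli strictly greater than 1? Yes.
Verdict: Stationary.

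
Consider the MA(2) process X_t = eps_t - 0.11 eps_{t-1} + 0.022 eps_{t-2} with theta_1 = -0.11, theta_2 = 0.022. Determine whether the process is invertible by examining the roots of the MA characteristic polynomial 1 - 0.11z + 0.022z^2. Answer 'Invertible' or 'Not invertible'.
\text{Invertible}

The MA(q) characteristic polynomial is P(z) = 1 - 0.11z + 0.022z^2.
Invertibility requires all roots to lie outside the unit circle, i.e. |z| > 1 for every root.
Set 1 + (-0.11) z + (0.022) z^2 = 0, i.e. a z^2 + b z + c = 0 with a = 0.022, b = -0.11, c = 1.
Discriminant D = b^2 - 4ac = (-0.11)^2 - 4*(0.022)*1 = 0.0121 - (0.088) = -0.0759.
D < 0, so the roots are the complex-conjugate pair z = (-b +/- i sqrt(-D)) / (2a) = 2.5 +/- 6.2614i.
For a conjugate pair |z|^2 = z * conj(z) = (product of roots) = c/a = 1/(0.022) = 45.454545, so |z| = sqrt(45.454545) = 6.742 for both roots.
Moduli of all roots: 6.7420, 6.7420.
All moduli strictly greater than 1? Yes.
Verdict: Invertible.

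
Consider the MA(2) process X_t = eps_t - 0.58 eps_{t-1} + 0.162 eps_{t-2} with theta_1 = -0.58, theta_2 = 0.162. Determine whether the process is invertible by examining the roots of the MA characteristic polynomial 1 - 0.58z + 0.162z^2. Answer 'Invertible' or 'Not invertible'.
\text{Invertible}

The MA(q) characteristic polynomial is P(z) = 1 - 0.58z + 0.162z^2.
Invertibility requires all roots to lie outside the unit circle, i.e. |z| > 1 for every root.
Set 1 + (-0.58) z + (0.162) z^2 = 0, i.e. a z^2 + b z + c = 0 with a = 0.162, b = -0.58, c = 1.
Discriminant D = b^2 - 4ac = (-0.58)^2 - 4*(0.162)*1 = 0.3364 - (0.648) = -0.3116.
D < 0, so the roots are the complex-conjugate pair z = (-b +/- i sqrt(-D)) / (2a) = 1.7901 +/- 1.7229i.
For a conjugate pair |z|^2 = z * conj(z) = (product of roots) = c/a = 1/(0.162) = 6.17284, so |z| = sqrt(6.17284) = 2.4845 for both roots.
Moduli of all roots: 2.4845, 2.4845.
All moduli strictly greater than 1? Yes.
Verdict: Invertible.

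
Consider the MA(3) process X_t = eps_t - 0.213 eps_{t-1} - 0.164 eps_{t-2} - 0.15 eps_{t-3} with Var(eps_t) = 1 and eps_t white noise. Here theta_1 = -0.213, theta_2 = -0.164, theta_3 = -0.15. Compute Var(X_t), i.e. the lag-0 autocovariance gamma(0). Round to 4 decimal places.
\gamma(0) = 1.0948

For an MA(q) process X_t = eps_t + sum_i theta_i eps_{t-i} with
Var(eps_t) = sigma^2, the variance is
  gamma(0) = sigma^2 * (1 + sum_i theta_i^2).
  sum_i theta_i^2 = (-0.213)^2 + (-0.164)^2 + (-0.15)^2 = 0.045369 + 0.026896 + 0.0225 = 0.094765.
  gamma(0) = 1 * (1 + 0.094765) = 1 * 1.094765 = 1.094765, which rounds to 1.0948.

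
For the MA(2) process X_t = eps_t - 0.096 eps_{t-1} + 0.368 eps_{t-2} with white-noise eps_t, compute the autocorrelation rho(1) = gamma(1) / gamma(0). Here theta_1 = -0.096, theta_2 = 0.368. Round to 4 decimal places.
\rho(1) = -0.1147

For an MA(q) process with theta_0 = 1, the autocovariance is
  gamma(k) = sigma^2 * sum_{i=0..q-k} theta_i * theta_{i+k},
and rho(k) = gamma(k) / gamma(0). Sigma^2 cancels.
  numerator   = (1)*(-0.096) + (-0.096)*(0.368) = -0.131328.
  denominator = (1)^2 + (-0.096)^2 + (0.368)^2 = 1.14464.
  rho(1) = -0.131328 / 1.14464 = -0.1147.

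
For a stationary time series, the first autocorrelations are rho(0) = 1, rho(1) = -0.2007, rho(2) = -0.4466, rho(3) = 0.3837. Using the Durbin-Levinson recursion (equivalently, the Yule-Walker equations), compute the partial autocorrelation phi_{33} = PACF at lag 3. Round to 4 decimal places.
\phi_{33} = 0.2059

The PACF at lag k is phi_{kk}, the last component of the solution
to the Yule-Walker system G_k phi = r_k where
  (G_k)_{ij} = rho(|i - j|), (r_k)_i = rho(i), i,j = 1..k.
Equivalently, Durbin-Levinson gives phi_{kk} iteratively:
  phi_{11} = rho(1)
  phi_{kk} = [rho(k) - sum_{j=1..k-1} phi_{k-1,j} rho(k-j)]
            / [1 - sum_{j=1..k-1} phi_{k-1,j} rho(j)],
  phi_{k,j} = phi_{k-1,j} - phi_{kk} phi_{k-1,k-j},  j = 1..k-1.
Step k = 1:
  phi_11 = rho(1) = -0.2007.
Step k = 2:
  phi_22 = [rho(2) - phi_11 rho(1)] / [1 - phi_11 rho(1)] = [-0.4466 - (-0.2007)(-0.2007)] / [1 - (-0.2007)(-0.2007)]
         = -0.48688049 / 0.95971951 = -0.507315.
  Update: phi_21 = phi_11 - phi_22 phi_11 = -0.2007 - (-0.507315)(-0.2007) = -0.302518.
Step k = 3:
  phi_33 = [rho(3) - phi_21 rho(2) - phi_22 rho(1)] / [1 - phi_21 rho(1) - phi_22 rho(2)]
    numerator   = 0.3837 - (-0.302518)(-0.4466) - (-0.507315)(-0.2007) = 0.14677717
    denominator = 1 - (-0.302518)(-0.2007) - (-0.507315)(-0.4466) = 0.71271754
  phi_33 = 0.14677717 / 0.71271754 = 0.2059.
Therefore phi_{33} = 0.2059.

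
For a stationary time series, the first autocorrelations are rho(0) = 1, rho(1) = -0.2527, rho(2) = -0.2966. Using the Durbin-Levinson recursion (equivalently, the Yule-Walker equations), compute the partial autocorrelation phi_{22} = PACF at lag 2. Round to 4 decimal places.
\phi_{22} = -0.3850

The PACF at lag k is phi_{kk}, the last component of the solution
to the Yule-Walker system G_k phi = r_k where
  (G_k)_{ij} = rho(|i - j|), (r_k)_i = rho(i), i,j = 1..k.
Equivalently, Durbin-Levinson gives phi_{kk} iteratively:
  phi_{11} = rho(1)
  phi_{kk} = [rho(k) - sum_{j=1..k-1} phi_{k-1,j} rho(k-j)]
            / [1 - sum_{j=1..k-1} phi_{k-1,j} rho(j)],
  phi_{k,j} = phi_{k-1,j} - phi_{kk} phi_{k-1,k-j},  j = 1..k-1.
Step k = 1:
  phi_11 = rho(1) = -0.2527.
Step k = 2:
  phi_22 = [rho(2) - phi_11 rho(1)] / [1 - phi_11 rho(1)] = [-0.2966 - (-0.2527)(-0.2527)] / [1 - (-0.2527)(-0.2527)]
         = -0.36045729 / 0.93614271 = -0.385.
Therefore phi_{22} = -0.3850.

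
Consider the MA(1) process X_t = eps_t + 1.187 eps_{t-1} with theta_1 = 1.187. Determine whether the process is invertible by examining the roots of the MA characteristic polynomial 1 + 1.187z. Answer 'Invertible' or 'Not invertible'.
\text{Not invertible}

The MA(q) characteristic polynomial is P(z) = 1 + 1.187z.
Invertibility requires all roots to lie outside the unit circle, i.e. |z| > 1 for every root.
This is linear in z: 1 + (1.187) z = 0  =>  z = -1/(1.187) = -0.84246,  |z| = 0.84246.
Moduli of all roots: 0.8425.
All moduli strictly greater than 1? No.
Verdict: Not invertible.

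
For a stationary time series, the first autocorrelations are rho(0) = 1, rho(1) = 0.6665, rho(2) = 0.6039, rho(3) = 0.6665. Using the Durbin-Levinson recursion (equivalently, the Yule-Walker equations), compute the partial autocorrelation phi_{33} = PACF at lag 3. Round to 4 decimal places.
\phi_{33} = 0.3690

The PACF at lag k is phi_{kk}, the last component of the solution
to the Yule-Walker system G_k phi = r_k where
  (G_k)_{ij} = rho(|i - j|), (r_k)_i = rho(i), i,j = 1..k.
Equivalently, Durbin-Levinson gives phi_{kk} iteratively:
  phi_{11} = rho(1)
  phi_{kk} = [rho(k) - sum_{j=1..k-1} phi_{k-1,j} rho(k-j)]
            / [1 - sum_{j=1..k-1} phi_{k-1,j} rho(j)],
  phi_{k,j} = phi_{k-1,j} - phi_{kk} phi_{k-1,k-j},  j = 1..k-1.
Step k = 1:
  phi_11 = rho(1) = 0.6665.
Step k = 2:
  phi_22 = [rho(2) - phi_11 rho(1)] / [1 - phi_11 rho(1)] = [0.6039 - (0.6665)(0.6665)] / [1 - (0.6665)(0.6665)]
         = 0.15967775 / 0.55577775 = 0.287305.
  Update: phi_21 = phi_11 - phi_22 phi_11 = 0.6665 - (0.287305)(0.6665) = 0.475011.
Step k = 3:
  phi_33 = [rho(3) - phi_21 rho(2) - phi_22 rho(1)] / [1 - phi_21 rho(1) - phi_22 rho(2)]
    numerator   = 0.6665 - (0.475011)(0.6039) - (0.287305)(0.6665) = 0.18815193
    denominator = 1 - (0.475011)(0.6665) - (0.287305)(0.6039) = 0.50990153
  phi_33 = 0.18815193 / 0.50990153 = 0.369.
Therefore phi_{33} = 0.3690.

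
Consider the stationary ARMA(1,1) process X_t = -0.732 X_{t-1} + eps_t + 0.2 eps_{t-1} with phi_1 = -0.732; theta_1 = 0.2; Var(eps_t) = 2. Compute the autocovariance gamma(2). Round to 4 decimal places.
\gamma(2) = 1.4323

Multiply the model equation by X_{t-k} and take expectations. With theta_0 = psi_0 = 1 and psi_j the MA(infinity) weights, this gives
  gamma(k) - sum_i phi_i gamma(k-i) = c_k,
  c_k = sigma^2 * sum_{j=k..q} theta_j psi_{j-k}   (c_k = 0 for k > q),
using gamma(-m) = gamma(m).
psi-weights needed (psi_j = theta_j + sum_i phi_i psi_{j-i}):
  psi_1 = theta_1 + phi_1 = 0.2 + (-0.732) = -0.532
Right-hand sides:
  c_0 = sigma^2 (1 + theta_1 psi_1) = 2 * (1 + (0.2)(-0.532)) = 2 * 0.8936 = 1.7872
  c_1 = sigma^2 theta_1 = 2 * (0.2) = 0.4
  c_2 = 0
Equations for k = 0 and k = 1 (AR order 1):
  gamma(0) = phi_1 gamma(1) + c_0
  gamma(1) = phi_1 gamma(0) + c_1
Substituting the second into the first: gamma(0) (1 - phi_1^2) = c_0 + phi_1 c_1, so
  gamma(0) = (c_0 + phi_1 c_1) / (1 - phi_1^2) = (1.7872 + (-0.732)(0.4)) / (1 - (-0.732)^2) = 1.4944 / 0.464176 = 3.219468.
  gamma(1) = phi_1 gamma(0) + c_1 = (-0.732)(3.219468) + (0.4) = -1.956651.
For k = 2 (> q): gamma(2) = phi_1 gamma(1) = (-0.732)(-1.956651) = 1.432268.
Therefore gamma(2) = 1.4323 (to 4 decimal places).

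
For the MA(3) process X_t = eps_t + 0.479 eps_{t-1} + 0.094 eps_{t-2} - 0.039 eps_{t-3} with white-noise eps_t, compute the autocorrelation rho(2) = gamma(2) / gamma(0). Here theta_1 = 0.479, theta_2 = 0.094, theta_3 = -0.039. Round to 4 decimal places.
\rho(2) = 0.0608

For an MA(q) process with theta_0 = 1, the autocovariance is
  gamma(k) = sigma^2 * sum_{i=0..q-k} theta_i * theta_{i+k},
and rho(k) = gamma(k) / gamma(0). Sigma^2 cancels.
  numerator   = (1)*(0.094) + (0.479)*(-0.039) = 0.075319.
  denominator = (1)^2 + (0.479)^2 + (0.094)^2 + (-0.039)^2 = 1.239798.
  rho(2) = 0.075319 / 1.239798 = 0.0608.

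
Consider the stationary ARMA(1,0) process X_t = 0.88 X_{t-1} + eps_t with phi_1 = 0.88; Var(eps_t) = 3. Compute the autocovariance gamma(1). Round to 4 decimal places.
\gamma(1) = 11.7021

Multiply the model equation by X_{t-k} and take expectations. With theta_0 = psi_0 = 1 and psi_j the MA(infinity) weights, this gives
  gamma(k) - sum_i phi_i gamma(k-i) = c_k,
  c_k = sigma^2 * sum_{j=k..q} theta_j psi_{j-k}   (c_k = 0 for k > q),
using gamma(-m) = gamma(m).
Pure AR (q = 0): c_0 = sigma^2 = 3, c_k = 0 for k >= 1.
Equations for k = 0 and k = 1 (AR order 1):
  gamma(0) = phi_1 gamma(1) + c_0
  gamma(1) = phi_1 gamma(0) + c_1
Substituting the second into the first: gamma(0) (1 - phi_1^2) = c_0 + phi_1 c_1, so
  gamma(0) = c_0 / (1 - phi_1^2) = 3 / (1 - (0.88)^2) = 3 / 0.2256 = 13.297872.
  gamma(1) = phi_1 gamma(0) = (0.88)(13.297872) = 11.702128.
Therefore gamma(1) = 11.7021 (to 4 decimal places).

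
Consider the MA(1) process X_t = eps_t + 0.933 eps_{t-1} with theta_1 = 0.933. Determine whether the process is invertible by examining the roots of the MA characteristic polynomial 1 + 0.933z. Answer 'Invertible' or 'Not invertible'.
\text{Invertible}

The MA(q) characteristic polynomial is P(z) = 1 + 0.933z.
Invertibility requires all roots to lie outside the unit circle, i.e. |z| > 1 for every root.
This is linear in z: 1 + (0.933) z = 0  =>  z = -1/(0.933) = -1.071811,  |z| = 1.071811.
Moduli of all roots: 1.0718.
All moduli strictly greater than 1? Yes.
Verdict: Invertible.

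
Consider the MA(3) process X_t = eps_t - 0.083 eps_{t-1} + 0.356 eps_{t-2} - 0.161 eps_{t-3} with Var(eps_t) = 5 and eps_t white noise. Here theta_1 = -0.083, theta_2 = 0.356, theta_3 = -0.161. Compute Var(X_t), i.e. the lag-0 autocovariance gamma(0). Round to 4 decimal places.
\gamma(0) = 5.7977

For an MA(q) process X_t = eps_t + sum_i theta_i eps_{t-i} with
Var(eps_t) = sigma^2, the variance is
  gamma(0) = sigma^2 * (1 + sum_i theta_i^2).
  sum_i theta_i^2 = (-0.083)^2 + (0.356)^2 + (-0.161)^2 = 0.006889 + 0.126736 + 0.025921 = 0.159546.
  gamma(0) = 5 * (1 + 0.159546) = 5 * 1.159546 = 5.79773, which rounds to 5.7977.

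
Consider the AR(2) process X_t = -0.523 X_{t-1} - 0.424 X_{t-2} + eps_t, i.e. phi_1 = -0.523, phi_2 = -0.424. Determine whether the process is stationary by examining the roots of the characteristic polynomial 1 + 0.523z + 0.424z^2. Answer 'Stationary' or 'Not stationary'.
\text{Stationary}

The AR(p) characteristic polynomial is P(z) = 1 + 0.523z + 0.424z^2.
Stationarity requires all roots to lie outside the unit circle, i.e. |z| > 1 for every root.
Set 1 + (0.523) z + (0.424) z^2 = 0, i.e. a z^2 + b z + c = 0 with a = 0.424, b = 0.523, c = 1.
Discriminant D = b^2 - 4ac = (0.523)^2 - 4*(0.424)*1 = 0.273529 - (1.696) = -1.422471.
D < 0, so the roots are the complex-conjugate pair z = (-b +/- i sqrt(-D)) / (2a) = -0.6167 +/- 1.4065i.
For a conjugate pair |z|^2 = z * conj(z) = (product of roots) = c/a = 1/(0.424) = 2.358491, so |z| = sqrt(2.358491) = 1.5357 for both roots.
Moduli of all roots: 1.5357, 1.5357.
All moduli strictly greater than 1? Yes.
Verdict: Stationary.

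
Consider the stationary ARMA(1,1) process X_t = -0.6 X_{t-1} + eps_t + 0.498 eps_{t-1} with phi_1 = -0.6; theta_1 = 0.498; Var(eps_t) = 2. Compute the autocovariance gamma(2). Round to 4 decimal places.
\gamma(2) = 0.1341

Multiply the model equation by X_{t-k} and take expectations. With theta_0 = psi_0 = 1 and psi_j the MA(infinity) weights, this gives
  gamma(k) - sum_i phi_i gamma(k-i) = c_k,
  c_k = sigma^2 * sum_{j=k..q} theta_j psi_{j-k}   (c_k = 0 for k > q),
using gamma(-m) = gamma(m).
psi-weights needed (psi_j = theta_j + sum_i phi_i psi_{j-i}):
  psi_1 = theta_1 + phi_1 = 0.498 + (-0.6) = -0.102
Right-hand sides:
  c_0 = sigma^2 (1 + theta_1 psi_1) = 2 * (1 + (0.498)(-0.102)) = 2 * 0.949204 = 1.898408
  c_1 = sigma^2 theta_1 = 2 * (0.498) = 0.996
  c_2 = 0
Equations for k = 0 and k = 1 (AR order 1):
  gamma(0) = phi_1 gamma(1) + c_0
  gamma(1) = phi_1 gamma(0) + c_1
Substituting the second into the first: gamma(0) (1 - phi_1^2) = c_0 + phi_1 c_1, so
  gamma(0) = (c_0 + phi_1 c_1) / (1 - phi_1^2) = (1.898408 + (-0.6)(0.996)) / (1 - (-0.6)^2) = 1.300808 / 0.64 = 2.032512.
  gamma(1) = phi_1 gamma(0) + c_1 = (-0.6)(2.032512) + (0.996) = -0.223507.
For k = 2 (> q): gamma(2) = phi_1 gamma(1) = (-0.6)(-0.223507) = 0.134104.
Therefore gamma(2) = 0.1341 (to 4 decimal places).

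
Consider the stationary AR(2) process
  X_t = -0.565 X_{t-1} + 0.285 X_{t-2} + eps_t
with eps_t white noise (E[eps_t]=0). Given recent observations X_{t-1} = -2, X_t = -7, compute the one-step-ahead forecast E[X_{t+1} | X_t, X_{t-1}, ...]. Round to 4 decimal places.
E[X_{t+1} \mid \mathcal F_t] = 3.3850

For an AR(p) model X_t = c + sum_i phi_i X_{t-i} + eps_t, the
one-step-ahead conditional mean is
  E[X_{t+1} | X_t, ...] = c + sum_i phi_i X_{t+1-i}.
Substitute known values:
  E[X_{t+1} | ...] = (-0.565) * (-7) + (0.285) * (-2)
                   = 3.3850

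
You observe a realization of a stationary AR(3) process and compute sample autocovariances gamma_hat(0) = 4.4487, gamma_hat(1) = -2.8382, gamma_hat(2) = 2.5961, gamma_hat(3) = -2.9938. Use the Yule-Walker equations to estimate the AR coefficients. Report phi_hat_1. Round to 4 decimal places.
\hat\phi_{1} = -0.3260

The Yule-Walker equations for an AR(p) process read, in matrix form,
  Gamma_p phi = r_p,   with   (Gamma_p)_{ij} = gamma(|i - j|),
                       (r_p)_i = gamma(i),   i,j = 1..p.
Substitute the sample gammas (Toeplitz matrix and right-hand side of size 3):
  Gamma_p = [[4.4487, -2.8382, 2.5961], [-2.8382, 4.4487, -2.8382], [2.5961, -2.8382, 4.4487]]
  r_p     = [-2.8382, 2.5961, -2.9938]
Written out (R1..R3):
  (R1) 4.4487 phi_1 - 2.8382 phi_2 + 2.5961 phi_3 = -2.8382
  (R2) -2.8382 phi_1 + 4.4487 phi_2 - 2.8382 phi_3 = 2.5961
  (R3) 2.5961 phi_1 - 2.8382 phi_2 + 4.4487 phi_3 = -2.9938
Gaussian elimination:
  R2 <- R2 - (-2.8382/4.4487) R1 = R2 - (-0.637984) R1:  2.637973 phi_2 - 1.181929 phi_3 = 0.785373
  R3 <- R3 - (2.5961/4.4487) R1 = R3 - (0.583564) R1:  -1.181929 phi_2 + 2.93371 phi_3 = -1.337529
  R3 <- R3 - (-1.181929/2.637973) R2 = R3 - (-0.448044) R2:  2.404153 phi_3 = -0.985647
Back-substitution:
  phi_hat_3 = -0.985647 / 2.404153 = -0.409977
  phi_hat_2 = (0.785373 - (-1.181929)(-0.409977)) / 2.637973 = 0.114031
  phi_hat_1 = (-2.8382 - (-2.8382)(0.114031) - (2.5961)(-0.409977)) / 4.4487 = -0.325987
So phi_hat = [-0.3260, 0.1140, -0.4100].
Therefore phi_hat_1 = -0.3260.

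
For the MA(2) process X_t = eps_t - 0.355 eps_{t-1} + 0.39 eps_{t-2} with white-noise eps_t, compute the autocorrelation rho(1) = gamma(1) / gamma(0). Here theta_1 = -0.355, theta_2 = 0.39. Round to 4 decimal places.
\rho(1) = -0.3861

For an MA(q) process with theta_0 = 1, the autocovariance is
  gamma(k) = sigma^2 * sum_{i=0..q-k} theta_i * theta_{i+k},
and rho(k) = gamma(k) / gamma(0). Sigma^2 cancels.
  numerator   = (1)*(-0.355) + (-0.355)*(0.39) = -0.49345.
  denominator = (1)^2 + (-0.355)^2 + (0.39)^2 = 1.278125.
  rho(1) = -0.49345 / 1.278125 = -0.3861.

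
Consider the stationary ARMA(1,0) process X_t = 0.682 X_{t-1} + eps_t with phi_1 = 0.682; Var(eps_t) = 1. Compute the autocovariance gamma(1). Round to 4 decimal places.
\gamma(1) = 1.2751

Multiply the model equation by X_{t-k} and take expectations. With theta_0 = psi_0 = 1 and psi_j the MA(infinity) weights, this gives
  gamma(k) - sum_i phi_i gamma(k-i) = c_k,
  c_k = sigma^2 * sum_{j=k..q} theta_j psi_{j-k}   (c_k = 0 for k > q),
using gamma(-m) = gamma(m).
Pure AR (q = 0): c_0 = sigma^2 = 1, c_k = 0 for k >= 1.
Equations for k = 0 and k = 1 (AR order 1):
  gamma(0) = phi_1 gamma(1) + c_0
  gamma(1) = phi_1 gamma(0) + c_1
Substituting the second into the first: gamma(0) (1 - phi_1^2) = c_0 + phi_1 c_1, so
  gamma(0) = c_0 / (1 - phi_1^2) = 1 / (1 - (0.682)^2) = 1 / 0.534876 = 1.869592.
  gamma(1) = phi_1 gamma(0) = (0.682)(1.869592) = 1.275062.
Therefore gamma(1) = 1.2751 (to 4 decimal places).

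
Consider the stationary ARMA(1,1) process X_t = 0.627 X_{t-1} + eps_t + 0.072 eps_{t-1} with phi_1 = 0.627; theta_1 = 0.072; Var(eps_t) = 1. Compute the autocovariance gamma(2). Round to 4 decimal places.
\gamma(2) = 0.7548

Multiply the model equation by X_{t-k} and take expectations. With theta_0 = psi_0 = 1 and psi_j the MA(infinity) weights, this gives
  gamma(k) - sum_i phi_i gamma(k-i) = c_k,
  c_k = sigma^2 * sum_{j=k..q} theta_j psi_{j-k}   (c_k = 0 for k > q),
using gamma(-m) = gamma(m).
psi-weights needed (psi_j = theta_j + sum_i phi_i psi_{j-i}):
  psi_1 = theta_1 + phi_1 = 0.072 + (0.627) = 0.699
Right-hand sides:
  c_0 = sigma^2 (1 + theta_1 psi_1) = 1 * (1 + (0.072)(0.699)) = 1 * 1.050328 = 1.050328
  c_1 = sigma^2 theta_1 = 1 * (0.072) = 0.072
  c_2 = 0
Equations for k = 0 and k = 1 (AR order 1):
  gamma(0) = phi_1 gamma(1) + c_0
  gamma(1) = phi_1 gamma(0) + c_1
Substituting the second into the first: gamma(0) (1 - phi_1^2) = c_0 + phi_1 c_1, so
  gamma(0) = (c_0 + phi_1 c_1) / (1 - phi_1^2) = (1.050328 + (0.627)(0.072)) / (1 - (0.627)^2) = 1.095472 / 0.606871 = 1.805115.
  gamma(1) = phi_1 gamma(0) + c_1 = (0.627)(1.805115) + (0.072) = 1.203807.
For k = 2 (> q): gamma(2) = phi_1 gamma(1) = (0.627)(1.203807) = 0.754787.
Therefore gamma(2) = 0.7548 (to 4 decimal places).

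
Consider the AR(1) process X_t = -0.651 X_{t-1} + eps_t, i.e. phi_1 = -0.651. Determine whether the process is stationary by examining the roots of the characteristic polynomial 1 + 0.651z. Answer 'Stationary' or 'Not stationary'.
\text{Stationary}

The AR(p) characteristic polynomial is P(z) = 1 + 0.651z.
Stationarity requires all roots to lie outside the unit circle, i.e. |z| > 1 for every root.
This is linear in z: 1 + (0.651) z = 0  =>  z = -1/(0.651) = -1.536098,  |z| = 1.536098.
Moduli of all roots: 1.5361.
All moduli strictly greater than 1? Yes.
Verdict: Stationary.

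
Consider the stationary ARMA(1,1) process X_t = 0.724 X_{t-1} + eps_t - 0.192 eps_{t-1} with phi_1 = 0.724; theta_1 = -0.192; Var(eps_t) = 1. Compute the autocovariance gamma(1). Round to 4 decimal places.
\gamma(1) = 0.9626

Multiply the model equation by X_{t-k} and take expectations. With theta_0 = psi_0 = 1 and psi_j the MA(infinity) weights, this gives
  gamma(k) - sum_i phi_i gamma(k-i) = c_k,
  c_k = sigma^2 * sum_{j=k..q} theta_j psi_{j-k}   (c_k = 0 for k > q),
using gamma(-m) = gamma(m).
psi-weights needed (psi_j = theta_j + sum_i phi_i psi_{j-i}):
  psi_1 = theta_1 + phi_1 = -0.192 + (0.724) = 0.532
Right-hand sides:
  c_0 = sigma^2 (1 + theta_1 psi_1) = 1 * (1 + (-0.192)(0.532)) = 1 * 0.897856 = 0.897856
  c_1 = sigma^2 theta_1 = 1 * (-0.192) = -0.192
  c_2 = 0
Equations for k = 0 and k = 1 (AR order 1):
  gamma(0) = phi_1 gamma(1) + c_0
  gamma(1) = phi_1 gamma(0) + c_1
Substituting the second into the first: gamma(0) (1 - phi_1^2) = c_0 + phi_1 c_1, so
  gamma(0) = (c_0 + phi_1 c_1) / (1 - phi_1^2) = (0.897856 + (0.724)(-0.192)) / (1 - (0.724)^2) = 0.758848 / 0.475824 = 1.594808.
  gamma(1) = phi_1 gamma(0) + c_1 = (0.724)(1.594808) + (-0.192) = 0.962641.
Therefore gamma(1) = 0.9626 (to 4 decimal places).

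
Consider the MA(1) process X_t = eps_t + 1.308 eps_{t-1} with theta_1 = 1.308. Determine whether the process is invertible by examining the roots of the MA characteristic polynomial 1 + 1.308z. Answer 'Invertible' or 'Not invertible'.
\text{Not invertible}

The MA(q) characteristic polynomial is P(z) = 1 + 1.308z.
Invertibility requires all roots to lie outside the unit circle, i.e. |z| > 1 for every root.
This is linear in z: 1 + (1.308) z = 0  =>  z = -1/(1.308) = -0.764526,  |z| = 0.764526.
Moduli of all roots: 0.7645.
All moduli strictly greater than 1? No.
Verdict: Not invertible.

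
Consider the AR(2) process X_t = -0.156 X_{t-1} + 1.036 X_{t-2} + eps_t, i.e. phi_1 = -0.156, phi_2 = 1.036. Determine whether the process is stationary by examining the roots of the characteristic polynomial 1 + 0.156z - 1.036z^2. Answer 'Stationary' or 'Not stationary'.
\text{Not stationary}

The AR(p) characteristic polynomial is P(z) = 1 + 0.156z - 1.036z^2.
Stationarity requires all roots to lie outside the unit circle, i.e. |z| > 1 for every root.
Set 1 + (0.156) z + (-1.036) z^2 = 0, i.e. a z^2 + b z + c = 0 with a = -1.036, b = 0.156, c = 1.
Discriminant D = b^2 - 4ac = (0.156)^2 - 4*(-1.036)*1 = 0.024336 - (-4.144) = 4.168336.
D >= 0, so the roots are real: z = (-b +/- sqrt(D)) / (2a) = (-0.156 +/- 2.04165) / (-2.072).
  z_1 = (-0.156 + 2.04165) / (-2.072) = -0.9101,   |z_1| = 0.9101.
  z_2 = (-0.156 - 2.04165) / (-2.072) = 1.0606,   |z_2| = 1.0606.
Moduli of all roots: 0.9101, 1.0606.
All moduli strictly greater than 1? No.
Verdict: Not stationary.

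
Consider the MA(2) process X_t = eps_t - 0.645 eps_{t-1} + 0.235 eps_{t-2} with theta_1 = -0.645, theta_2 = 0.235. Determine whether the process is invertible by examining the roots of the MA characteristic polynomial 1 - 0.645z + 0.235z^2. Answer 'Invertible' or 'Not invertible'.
\text{Invertible}

The MA(q) characteristic polynomial is P(z) = 1 - 0.645z + 0.235z^2.
Invertibility requires all roots to lie outside the unit circle, i.e. |z| > 1 for every root.
Set 1 + (-0.645) z + (0.235) z^2 = 0, i.e. a z^2 + b z + c = 0 with a = 0.235, b = -0.645, c = 1.
Discriminant D = b^2 - 4ac = (-0.645)^2 - 4*(0.235)*1 = 0.416025 - (0.94) = -0.523975.
D < 0, so the roots are the complex-conjugate pair z = (-b +/- i sqrt(-D)) / (2a) = 1.3723 +/- 1.5401i.
For a conjugate pair |z|^2 = z * conj(z) = (product of roots) = c/a = 1/(0.235) = 4.255319, so |z| = sqrt(4.255319) = 2.0628 for both roots.
Moduli of all roots: 2.0628, 2.0628.
All moduli strictly greater than 1? Yes.
Verdict: Invertible.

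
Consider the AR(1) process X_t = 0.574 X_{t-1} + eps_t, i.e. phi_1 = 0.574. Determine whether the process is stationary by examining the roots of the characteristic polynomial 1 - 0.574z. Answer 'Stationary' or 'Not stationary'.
\text{Stationary}

The AR(p) characteristic polynomial is P(z) = 1 - 0.574z.
Stationarity requires all roots to lie outside the unit circle, i.e. |z| > 1 for every root.
This is linear in z: 1 + (-0.574) z = 0  =>  z = -1/(-0.574) = 1.74216,  |z| = 1.74216.
Moduli of all roots: 1.7422.
All moduli strictly greater than 1? Yes.
Verdict: Stationary.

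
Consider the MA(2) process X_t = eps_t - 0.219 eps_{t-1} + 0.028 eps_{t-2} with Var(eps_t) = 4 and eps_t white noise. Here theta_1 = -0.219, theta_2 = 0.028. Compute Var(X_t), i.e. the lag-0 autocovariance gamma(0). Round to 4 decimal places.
\gamma(0) = 4.1950

For an MA(q) process X_t = eps_t + sum_i theta_i eps_{t-i} with
Var(eps_t) = sigma^2, the variance is
  gamma(0) = sigma^2 * (1 + sum_i theta_i^2).
  sum_i theta_i^2 = (-0.219)^2 + (0.028)^2 = 0.047961 + 0.000784 = 0.048745.
  gamma(0) = 4 * (1 + 0.048745) = 4 * 1.048745 = 4.19498, which rounds to 4.1950.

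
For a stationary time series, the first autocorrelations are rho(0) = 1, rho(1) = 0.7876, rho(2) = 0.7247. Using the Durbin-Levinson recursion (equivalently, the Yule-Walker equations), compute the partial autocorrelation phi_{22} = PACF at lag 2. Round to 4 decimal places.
\phi_{22} = 0.2749

The PACF at lag k is phi_{kk}, the last component of the solution
to the Yule-Walker system G_k phi = r_k where
  (G_k)_{ij} = rho(|i - j|), (r_k)_i = rho(i), i,j = 1..k.
Equivalently, Durbin-Levinson gives phi_{kk} iteratively:
  phi_{11} = rho(1)
  phi_{kk} = [rho(k) - sum_{j=1..k-1} phi_{k-1,j} rho(k-j)]
            / [1 - sum_{j=1..k-1} phi_{k-1,j} rho(j)],
  phi_{k,j} = phi_{k-1,j} - phi_{kk} phi_{k-1,k-j},  j = 1..k-1.
Step k = 1:
  phi_11 = rho(1) = 0.7876.
Step k = 2:
  phi_22 = [rho(2) - phi_11 rho(1)] / [1 - phi_11 rho(1)] = [0.7247 - (0.7876)(0.7876)] / [1 - (0.7876)(0.7876)]
         = 0.10438624 / 0.37968624 = 0.2749.
Therefore phi_{22} = 0.2749.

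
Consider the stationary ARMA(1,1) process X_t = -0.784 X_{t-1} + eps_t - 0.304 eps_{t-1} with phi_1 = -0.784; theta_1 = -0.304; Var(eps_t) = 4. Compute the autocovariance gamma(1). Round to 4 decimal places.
\gamma(1) = -13.9855

Multiply the model equation by X_{t-k} and take expectations. With theta_0 = psi_0 = 1 and psi_j the MA(infinity) weights, this gives
  gamma(k) - sum_i phi_i gamma(k-i) = c_k,
  c_k = sigma^2 * sum_{j=k..q} theta_j psi_{j-k}   (c_k = 0 for k > q),
using gamma(-m) = gamma(m).
psi-weights needed (psi_j = theta_j + sum_i phi_i psi_{j-i}):
  psi_1 = theta_1 + phi_1 = -0.304 + (-0.784) = -1.088
Right-hand sides:
  c_0 = sigma^2 (1 + theta_1 psi_1) = 4 * (1 + (-0.304)(-1.088)) = 4 * 1.330752 = 5.323008
  c_1 = sigma^2 theta_1 = 4 * (-0.304) = -1.216
  c_2 = 0
Equations for k = 0 and k = 1 (AR order 1):
  gamma(0) = phi_1 gamma(1) + c_0
  gamma(1) = phi_1 gamma(0) + c_1
Substituting the second into the first: gamma(0) (1 - phi_1^2) = c_0 + phi_1 c_1, so
  gamma(0) = (c_0 + phi_1 c_1) / (1 - phi_1^2) = (5.323008 + (-0.784)(-1.216)) / (1 - (-0.784)^2) = 6.276352 / 0.385344 = 16.28766.
  gamma(1) = phi_1 gamma(0) + c_1 = (-0.784)(16.28766) + (-1.216) = -13.985525.
Therefore gamma(1) = -13.9855 (to 4 decimal places).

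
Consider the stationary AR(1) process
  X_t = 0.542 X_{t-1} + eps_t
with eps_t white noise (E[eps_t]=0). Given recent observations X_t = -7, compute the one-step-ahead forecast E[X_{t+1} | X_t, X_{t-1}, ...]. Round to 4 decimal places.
E[X_{t+1} \mid \mathcal F_t] = -3.7940

For an AR(p) model X_t = c + sum_i phi_i X_{t-i} + eps_t, the
one-step-ahead conditional mean is
  E[X_{t+1} | X_t, ...] = c + sum_i phi_i X_{t+1-i}.
Substitute known values:
  E[X_{t+1} | ...] = (0.542) * (-7)
                   = -3.7940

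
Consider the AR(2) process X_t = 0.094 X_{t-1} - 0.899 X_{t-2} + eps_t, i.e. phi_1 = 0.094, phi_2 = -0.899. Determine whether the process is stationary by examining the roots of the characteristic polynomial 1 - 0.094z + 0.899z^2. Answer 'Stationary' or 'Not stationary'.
\text{Stationary}

The AR(p) characteristic polynomial is P(z) = 1 - 0.094z + 0.899z^2.
Stationarity requires all roots to lie outside the unit circle, i.e. |z| > 1 for every root.
Set 1 + (-0.094) z + (0.899) z^2 = 0, i.e. a z^2 + b z + c = 0 with a = 0.899, b = -0.094, c = 1.
Discriminant D = b^2 - 4ac = (-0.094)^2 - 4*(0.899)*1 = 0.008836 - (3.596) = -3.587164.
D < 0, so the roots are the complex-conjugate pair z = (-b +/- i sqrt(-D)) / (2a) = 0.0523 +/- 1.0534i.
For a conjugate pair |z|^2 = z * conj(z) = (product of roots) = c/a = 1/(0.899) = 1.112347, so |z| = sqrt(1.112347) = 1.0547 for both roots.
Moduli of all roots: 1.0547, 1.0547.
All moduli strictly greater than 1? Yes.
Verdict: Stationary.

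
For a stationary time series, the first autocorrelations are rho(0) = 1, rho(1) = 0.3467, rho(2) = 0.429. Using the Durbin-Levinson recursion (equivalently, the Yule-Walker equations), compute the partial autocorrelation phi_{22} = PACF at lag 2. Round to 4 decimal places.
\phi_{22} = 0.3510

The PACF at lag k is phi_{kk}, the last component of the solution
to the Yule-Walker system G_k phi = r_k where
  (G_k)_{ij} = rho(|i - j|), (r_k)_i = rho(i), i,j = 1..k.
Equivalently, Durbin-Levinson gives phi_{kk} iteratively:
  phi_{11} = rho(1)
  phi_{kk} = [rho(k) - sum_{j=1..k-1} phi_{k-1,j} rho(k-j)]
            / [1 - sum_{j=1..k-1} phi_{k-1,j} rho(j)],
  phi_{k,j} = phi_{k-1,j} - phi_{kk} phi_{k-1,k-j},  j = 1..k-1.
Step k = 1:
  phi_11 = rho(1) = 0.3467.
Step k = 2:
  phi_22 = [rho(2) - phi_11 rho(1)] / [1 - phi_11 rho(1)] = [0.429 - (0.3467)(0.3467)] / [1 - (0.3467)(0.3467)]
         = 0.30879911 / 0.87979911 = 0.351.
Therefore phi_{22} = 0.3510.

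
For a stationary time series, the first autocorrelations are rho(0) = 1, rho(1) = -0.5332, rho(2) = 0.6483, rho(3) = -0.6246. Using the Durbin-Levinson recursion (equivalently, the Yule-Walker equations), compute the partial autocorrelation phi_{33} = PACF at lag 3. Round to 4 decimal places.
\phi_{33} = -0.3460

The PACF at lag k is phi_{kk}, the last component of the solution
to the Yule-Walker system G_k phi = r_k where
  (G_k)_{ij} = rho(|i - j|), (r_k)_i = rho(i), i,j = 1..k.
Equivalently, Durbin-Levinson gives phi_{kk} iteratively:
  phi_{11} = rho(1)
  phi_{kk} = [rho(k) - sum_{j=1..k-1} phi_{k-1,j} rho(k-j)]
            / [1 - sum_{j=1..k-1} phi_{k-1,j} rho(j)],
  phi_{k,j} = phi_{k-1,j} - phi_{kk} phi_{k-1,k-j},  j = 1..k-1.
Step k = 1:
  phi_11 = rho(1) = -0.5332.
Step k = 2:
  phi_22 = [rho(2) - phi_11 rho(1)] / [1 - phi_11 rho(1)] = [0.6483 - (-0.5332)(-0.5332)] / [1 - (-0.5332)(-0.5332)]
         = 0.36399776 / 0.71569776 = 0.508591.
  Update: phi_21 = phi_11 - phi_22 phi_11 = -0.5332 - (0.508591)(-0.5332) = -0.262019.
Step k = 3:
  phi_33 = [rho(3) - phi_21 rho(2) - phi_22 rho(1)] / [1 - phi_21 rho(1) - phi_22 rho(2)]
    numerator   = -0.6246 - (-0.262019)(0.6483) - (0.508591)(-0.5332) = -0.1835521
    denominator = 1 - (-0.262019)(-0.5332) - (0.508591)(0.6483) = 0.53057161
  phi_33 = -0.1835521 / 0.53057161 = -0.346.
Therefore phi_{33} = -0.3460.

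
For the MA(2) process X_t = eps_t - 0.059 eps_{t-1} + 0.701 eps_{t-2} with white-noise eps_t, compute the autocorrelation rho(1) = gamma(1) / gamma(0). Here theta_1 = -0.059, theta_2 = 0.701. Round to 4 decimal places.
\rho(1) = -0.0671

For an MA(q) process with theta_0 = 1, the autocovariance is
  gamma(k) = sigma^2 * sum_{i=0..q-k} theta_i * theta_{i+k},
and rho(k) = gamma(k) / gamma(0). Sigma^2 cancels.
  numerator   = (1)*(-0.059) + (-0.059)*(0.701) = -0.100359.
  denominator = (1)^2 + (-0.059)^2 + (0.701)^2 = 1.494882.
  rho(1) = -0.100359 / 1.494882 = -0.0671.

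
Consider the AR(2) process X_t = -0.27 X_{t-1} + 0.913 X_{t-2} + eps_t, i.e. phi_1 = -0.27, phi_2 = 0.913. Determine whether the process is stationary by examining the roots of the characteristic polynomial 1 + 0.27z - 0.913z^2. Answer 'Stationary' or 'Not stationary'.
\text{Not stationary}

The AR(p) characteristic polynomial is P(z) = 1 + 0.27z - 0.913z^2.
Stationarity requires all roots to lie outside the unit circle, i.e. |z| > 1 for every root.
Set 1 + (0.27) z + (-0.913) z^2 = 0, i.e. a z^2 + b z + c = 0 with a = -0.913, b = 0.27, c = 1.
Discriminant D = b^2 - 4ac = (0.27)^2 - 4*(-0.913)*1 = 0.0729 - (-3.652) = 3.7249.
D >= 0, so the roots are real: z = (-b +/- sqrt(D)) / (2a) = (-0.27 +/- 1.93) / (-1.826).
  z_1 = (-0.27 + 1.93) / (-1.826) = -0.9091,   |z_1| = 0.9091.
  z_2 = (-0.27 - 1.93) / (-1.826) = 1.2048,   |z_2| = 1.2048.
Moduli of all roots: 0.9091, 1.2048.
All moduli strictly greater than 1? No.
Verdict: Not stationary.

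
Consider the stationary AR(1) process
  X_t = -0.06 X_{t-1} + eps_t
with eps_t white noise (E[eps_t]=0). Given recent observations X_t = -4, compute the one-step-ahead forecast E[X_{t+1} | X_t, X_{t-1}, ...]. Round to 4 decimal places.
E[X_{t+1} \mid \mathcal F_t] = 0.2400

For an AR(p) model X_t = c + sum_i phi_i X_{t-i} + eps_t, the
one-step-ahead conditional mean is
  E[X_{t+1} | X_t, ...] = c + sum_i phi_i X_{t+1-i}.
Substitute known values:
  E[X_{t+1} | ...] = (-0.06) * (-4)
                   = 0.2400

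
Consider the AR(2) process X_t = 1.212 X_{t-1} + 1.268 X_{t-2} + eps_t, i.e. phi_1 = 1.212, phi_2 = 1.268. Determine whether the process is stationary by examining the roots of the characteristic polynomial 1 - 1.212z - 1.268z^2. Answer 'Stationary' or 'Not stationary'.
\text{Not stationary}

The AR(p) characteristic polynomial is P(z) = 1 - 1.212z - 1.268z^2.
Stationarity requires all roots to lie outside the unit circle, i.e. |z| > 1 for every root.
Set 1 + (-1.212) z + (-1.268) z^2 = 0, i.e. a z^2 + b z + c = 0 with a = -1.268, b = -1.212, c = 1.
Discriminant D = b^2 - 4ac = (-1.212)^2 - 4*(-1.268)*1 = 1.468944 - (-5.072) = 6.540944.
D >= 0, so the roots are real: z = (-b +/- sqrt(D)) / (2a) = (1.212 +/- 2.557527) / (-2.536).
  z_1 = (1.212 + 2.557527) / (-2.536) = -1.4864,   |z_1| = 1.4864.
  z_2 = (1.212 - 2.557527) / (-2.536) = 0.5306,   |z_2| = 0.5306.
Moduli of all roots: 1.4864, 0.5306.
All moduli strictly greater than 1? No.
Verdict: Not stationary.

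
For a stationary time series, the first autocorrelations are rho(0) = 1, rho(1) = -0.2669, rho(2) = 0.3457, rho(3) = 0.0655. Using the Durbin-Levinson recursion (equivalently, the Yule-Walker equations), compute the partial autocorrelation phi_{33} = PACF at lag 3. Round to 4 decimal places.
\phi_{33} = 0.2470

The PACF at lag k is phi_{kk}, the last component of the solution
to the Yule-Walker system G_k phi = r_k where
  (G_k)_{ij} = rho(|i - j|), (r_k)_i = rho(i), i,j = 1..k.
Equivalently, Durbin-Levinson gives phi_{kk} iteratively:
  phi_{11} = rho(1)
  phi_{kk} = [rho(k) - sum_{j=1..k-1} phi_{k-1,j} rho(k-j)]
            / [1 - sum_{j=1..k-1} phi_{k-1,j} rho(j)],
  phi_{k,j} = phi_{k-1,j} - phi_{kk} phi_{k-1,k-j},  j = 1..k-1.
Step k = 1:
  phi_11 = rho(1) = -0.2669.
Step k = 2:
  phi_22 = [rho(2) - phi_11 rho(1)] / [1 - phi_11 rho(1)] = [0.3457 - (-0.2669)(-0.2669)] / [1 - (-0.2669)(-0.2669)]
         = 0.27446439 / 0.92876439 = 0.295516.
  Update: phi_21 = phi_11 - phi_22 phi_11 = -0.2669 - (0.295516)(-0.2669) = -0.188027.
Step k = 3:
  phi_33 = [rho(3) - phi_21 rho(2) - phi_22 rho(1)] / [1 - phi_21 rho(1) - phi_22 rho(2)]
    numerator   = 0.0655 - (-0.188027)(0.3457) - (0.295516)(-0.2669) = 0.20937401
    denominator = 1 - (-0.188027)(-0.2669) - (0.295516)(0.3457) = 0.84765587
  phi_33 = 0.20937401 / 0.84765587 = 0.247.
Therefore phi_{33} = 0.2470.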